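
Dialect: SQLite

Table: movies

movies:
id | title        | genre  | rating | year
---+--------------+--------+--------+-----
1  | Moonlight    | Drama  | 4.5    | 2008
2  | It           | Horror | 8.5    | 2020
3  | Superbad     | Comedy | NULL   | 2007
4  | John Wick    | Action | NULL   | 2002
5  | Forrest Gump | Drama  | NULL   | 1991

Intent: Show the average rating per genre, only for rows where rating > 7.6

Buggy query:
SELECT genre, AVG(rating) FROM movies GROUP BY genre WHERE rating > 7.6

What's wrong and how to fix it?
Bug: Row-level WHERE must come before GROUP BY in the clause order

Fix: Place WHERE between FROM and GROUP BY

Corrected query:
SELECT genre, AVG(rating) FROM movies WHERE rating > 7.6 GROUP BY genre

Result:
genre  | AVG(rating)
-------+------------
Horror | 8.5        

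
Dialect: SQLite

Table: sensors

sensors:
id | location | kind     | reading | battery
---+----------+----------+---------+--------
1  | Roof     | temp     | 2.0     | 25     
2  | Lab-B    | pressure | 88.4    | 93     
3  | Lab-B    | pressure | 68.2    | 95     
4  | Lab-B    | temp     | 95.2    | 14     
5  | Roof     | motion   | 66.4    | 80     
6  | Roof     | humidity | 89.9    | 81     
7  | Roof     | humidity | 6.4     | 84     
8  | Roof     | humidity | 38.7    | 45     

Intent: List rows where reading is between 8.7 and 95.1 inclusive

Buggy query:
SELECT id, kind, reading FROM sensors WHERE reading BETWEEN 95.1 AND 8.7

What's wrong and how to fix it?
Bug: The bounds are reversed; BETWEEN a AND b requires a <= b to match anything

Fix: Write BETWEEN 8.7 AND 95.1

Corrected query:
SELECT id, kind, reading FROM sensors WHERE reading BETWEEN 8.7 AND 95.1

Result:
id | kind     | reading
---+----------+--------
2  | pressure | 88.4   
3  | pressure | 68.2   
5  | motion   | 66.4   
6  | humidity | 89.9   
8  | humidity | 38.7   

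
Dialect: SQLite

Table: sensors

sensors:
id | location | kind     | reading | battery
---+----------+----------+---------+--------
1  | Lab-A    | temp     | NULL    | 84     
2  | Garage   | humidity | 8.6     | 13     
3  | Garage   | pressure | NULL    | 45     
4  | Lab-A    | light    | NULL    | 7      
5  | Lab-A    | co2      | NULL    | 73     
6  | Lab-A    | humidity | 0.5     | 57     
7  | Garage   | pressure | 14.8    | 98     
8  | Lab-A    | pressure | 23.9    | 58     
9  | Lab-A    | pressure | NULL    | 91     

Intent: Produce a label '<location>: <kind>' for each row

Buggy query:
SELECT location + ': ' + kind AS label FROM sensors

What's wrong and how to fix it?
Bug: SQLite uses || for string concatenation; + coerces text to numbers (yielding 0)

Fix: Use the || operator for string concatenation

Corrected query:
SELECT location || ': ' || kind AS label FROM sensors

Result:
label           
----------------
Lab-A: temp     
Garage: humidity
Garage: pressure
Lab-A: light    
Lab-A: co2      
Lab-A: humidity 
Garage: pressure
Lab-A: pressure 
Lab-A: pressure 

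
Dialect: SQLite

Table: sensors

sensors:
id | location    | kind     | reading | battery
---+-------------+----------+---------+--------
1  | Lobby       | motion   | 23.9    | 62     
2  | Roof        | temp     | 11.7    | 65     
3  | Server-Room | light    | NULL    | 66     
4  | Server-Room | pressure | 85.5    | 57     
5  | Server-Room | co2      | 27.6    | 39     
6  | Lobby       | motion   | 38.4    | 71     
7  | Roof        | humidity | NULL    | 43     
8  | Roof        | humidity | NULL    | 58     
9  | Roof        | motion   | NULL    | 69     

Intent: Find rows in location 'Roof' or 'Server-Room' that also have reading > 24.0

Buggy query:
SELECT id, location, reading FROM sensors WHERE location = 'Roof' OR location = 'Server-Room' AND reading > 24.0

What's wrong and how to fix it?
Bug: AND binds tighter than OR, so this parses as location = 'Roof' OR (location = 'Server-Room' AND reading > 24.0)

Fix: Add parentheses around the OR so the AND applies to both alternatives

Corrected query:
SELECT id, location, reading FROM sensors WHERE (location = 'Roof' OR location = 'Server-Room') AND reading > 24.0

Result:
id | location    | reading
---+-------------+--------
4  | Server-Room | 85.5   
5  | Server-Room | 27.6   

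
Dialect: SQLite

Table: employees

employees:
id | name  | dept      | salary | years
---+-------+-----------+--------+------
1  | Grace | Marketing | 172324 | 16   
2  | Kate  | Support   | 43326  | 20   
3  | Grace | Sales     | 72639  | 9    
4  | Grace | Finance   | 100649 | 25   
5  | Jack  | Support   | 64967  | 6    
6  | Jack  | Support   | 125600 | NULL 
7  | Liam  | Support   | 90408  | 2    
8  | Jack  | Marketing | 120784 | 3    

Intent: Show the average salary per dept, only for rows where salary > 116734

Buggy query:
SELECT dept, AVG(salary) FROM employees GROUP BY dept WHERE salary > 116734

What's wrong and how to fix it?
Bug: Row-level WHERE must come before GROUP BY in the clause order

Fix: Place WHERE between FROM and GROUP BY

Corrected query:
SELECT dept, AVG(salary) FROM employees WHERE salary > 116734 GROUP BY dept

Result:
dept      | AVG(salary)
----------+------------
Marketing | 146554     
Support   | 125600     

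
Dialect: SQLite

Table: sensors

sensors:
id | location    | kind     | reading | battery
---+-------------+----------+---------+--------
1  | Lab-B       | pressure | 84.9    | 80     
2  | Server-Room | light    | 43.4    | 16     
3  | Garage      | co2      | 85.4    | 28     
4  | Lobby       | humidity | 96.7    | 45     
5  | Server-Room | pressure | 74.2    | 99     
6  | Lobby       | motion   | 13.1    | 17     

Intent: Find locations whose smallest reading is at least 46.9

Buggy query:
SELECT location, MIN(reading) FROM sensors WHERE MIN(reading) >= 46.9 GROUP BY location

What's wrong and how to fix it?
Bug: MIN() in WHERE is a misuse of aggregate

Fix: Use HAVING for the per-group MIN condition

Corrected query:
SELECT location, MIN(reading) FROM sensors GROUP BY location HAVING MIN(reading) >= 46.9

Result:
location | MIN(reading)
---------+-------------
Garage   | 85.4        
Lab-B    | 84.9        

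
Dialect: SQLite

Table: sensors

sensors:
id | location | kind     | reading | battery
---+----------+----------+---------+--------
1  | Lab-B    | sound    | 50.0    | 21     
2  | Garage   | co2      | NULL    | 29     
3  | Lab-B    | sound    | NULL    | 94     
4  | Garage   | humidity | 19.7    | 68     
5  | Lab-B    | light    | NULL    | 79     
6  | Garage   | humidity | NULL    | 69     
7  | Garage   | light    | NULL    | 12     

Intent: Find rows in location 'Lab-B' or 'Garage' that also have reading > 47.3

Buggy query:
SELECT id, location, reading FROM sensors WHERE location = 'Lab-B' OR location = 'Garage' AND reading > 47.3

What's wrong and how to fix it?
Bug: AND binds tighter than OR, so this parses as location = 'Lab-B' OR (location = 'Garage' AND reading > 47.3)

Fix: Group the OR with parentheses (or use IN), then AND the threshold

Corrected query:
SELECT id, location, reading FROM sensors WHERE (location = 'Lab-B' OR location = 'Garage') AND reading > 47.3

Result:
id | location | reading
---+----------+--------
1  | Lab-B    | 50     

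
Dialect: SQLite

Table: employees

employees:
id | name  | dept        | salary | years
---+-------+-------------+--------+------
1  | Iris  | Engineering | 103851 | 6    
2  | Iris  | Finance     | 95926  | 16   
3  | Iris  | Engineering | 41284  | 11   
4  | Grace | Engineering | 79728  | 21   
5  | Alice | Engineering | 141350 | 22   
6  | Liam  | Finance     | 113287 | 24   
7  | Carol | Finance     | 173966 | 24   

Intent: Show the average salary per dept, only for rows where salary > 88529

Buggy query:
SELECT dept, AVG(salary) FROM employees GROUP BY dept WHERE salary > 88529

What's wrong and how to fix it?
Bug: WHERE cannot follow GROUP BY

Fix: Place WHERE between FROM and GROUP BY

Corrected query:
SELECT dept, AVG(salary) FROM employees WHERE salary > 88529 GROUP BY dept

Result:
dept        | AVG(salary)  
------------+--------------
Engineering | 122600.5     
Finance     | 127726.333333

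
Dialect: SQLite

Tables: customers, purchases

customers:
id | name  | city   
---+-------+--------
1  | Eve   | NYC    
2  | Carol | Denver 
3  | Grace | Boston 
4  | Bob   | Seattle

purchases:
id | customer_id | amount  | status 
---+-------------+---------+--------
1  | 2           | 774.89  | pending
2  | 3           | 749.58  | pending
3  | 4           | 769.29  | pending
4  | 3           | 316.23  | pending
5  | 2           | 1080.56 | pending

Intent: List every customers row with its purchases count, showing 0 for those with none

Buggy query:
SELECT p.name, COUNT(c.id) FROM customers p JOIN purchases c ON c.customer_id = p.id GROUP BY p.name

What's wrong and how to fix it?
Bug: An inner join excludes parents with zero children

Fix: Use LEFT JOIN so parents without children still appear (COUNT(c.id) gives 0)

Corrected query:
SELECT p.name, COUNT(c.id) FROM customers p LEFT JOIN purchases c ON c.customer_id = p.id GROUP BY p.name

Result:
name  | COUNT(c.id)
------+------------
Bob   | 1          
Carol | 2          
Eve   | 0          
Grace | 2          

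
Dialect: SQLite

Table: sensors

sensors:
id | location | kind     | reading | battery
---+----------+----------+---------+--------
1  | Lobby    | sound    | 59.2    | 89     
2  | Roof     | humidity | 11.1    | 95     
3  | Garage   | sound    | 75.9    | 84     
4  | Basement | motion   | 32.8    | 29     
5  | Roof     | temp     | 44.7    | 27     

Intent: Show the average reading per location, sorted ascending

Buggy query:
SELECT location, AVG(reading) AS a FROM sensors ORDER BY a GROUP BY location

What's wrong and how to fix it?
Bug: GROUP BY must precede ORDER BY

Fix: Reorder: SELECT … FROM … GROUP BY … ORDER BY …

Corrected query:
SELECT location, AVG(reading) AS a FROM sensors GROUP BY location ORDER BY a

Result:
location | a   
---------+-----
Roof     | 27.9
Basement | 32.8
Lobby    | 59.2
Garage   | 75.9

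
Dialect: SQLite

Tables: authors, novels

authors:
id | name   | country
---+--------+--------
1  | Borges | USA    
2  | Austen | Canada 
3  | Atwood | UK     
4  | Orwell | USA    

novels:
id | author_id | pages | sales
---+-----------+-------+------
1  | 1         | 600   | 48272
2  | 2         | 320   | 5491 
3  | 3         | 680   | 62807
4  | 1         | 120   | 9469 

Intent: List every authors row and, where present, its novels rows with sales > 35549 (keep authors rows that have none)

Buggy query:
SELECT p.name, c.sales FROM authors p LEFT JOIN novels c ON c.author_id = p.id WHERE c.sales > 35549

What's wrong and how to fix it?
Bug: Filtering c.sales in WHERE discards the NULL rows produced by LEFT JOIN, turning it into an inner join

Fix: Put 'c.sales > 35549' in the JOIN's ON clause instead of WHERE

Corrected query:
SELECT p.name, c.sales FROM authors p LEFT JOIN novels c ON c.author_id = p.id AND c.sales > 35549

Result:
name   | sales
-------+------
Borges | 48272
Austen | NULL 
Atwood | 62807
Orwell | NULL 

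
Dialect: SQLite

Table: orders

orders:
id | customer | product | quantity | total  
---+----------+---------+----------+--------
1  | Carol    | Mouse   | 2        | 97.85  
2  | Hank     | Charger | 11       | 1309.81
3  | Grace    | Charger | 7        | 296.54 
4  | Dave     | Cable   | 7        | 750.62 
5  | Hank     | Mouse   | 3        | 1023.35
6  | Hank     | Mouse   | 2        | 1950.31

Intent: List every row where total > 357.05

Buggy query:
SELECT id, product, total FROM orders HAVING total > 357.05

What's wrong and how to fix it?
Bug: HAVING filters the output of aggregation, but this query has no GROUP BY and no aggregate functions, so SQLite rejects it (HAVING clause on a non-aggregate query); the condition here is per row

Fix: Replace HAVING with WHERE since the condition applies to individual rows

Corrected query:
SELECT id, product, total FROM orders WHERE total > 357.05

Result:
id | product | total  
---+---------+--------
2  | Charger | 1309.81
4  | Cable   | 750.62 
5  | Mouse   | 1023.35
6  | Mouse   | 1950.31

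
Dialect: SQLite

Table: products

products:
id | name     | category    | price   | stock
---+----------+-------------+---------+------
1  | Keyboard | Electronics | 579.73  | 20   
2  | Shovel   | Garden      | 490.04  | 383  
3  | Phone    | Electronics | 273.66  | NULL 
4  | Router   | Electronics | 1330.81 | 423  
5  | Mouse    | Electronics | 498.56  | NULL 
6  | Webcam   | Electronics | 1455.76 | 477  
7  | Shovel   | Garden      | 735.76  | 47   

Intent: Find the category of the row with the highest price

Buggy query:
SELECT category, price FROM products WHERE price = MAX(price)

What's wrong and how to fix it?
Bug: MAX(price) is an aggregate and cannot be used directly in WHERE

Fix: Use a subquery: WHERE price = (SELECT MAX(price) FROM products)

Corrected query:
SELECT category, price FROM products WHERE price = (SELECT MAX(price) FROM products)

Result:
category    | price  
------------+--------
Electronics | 1455.76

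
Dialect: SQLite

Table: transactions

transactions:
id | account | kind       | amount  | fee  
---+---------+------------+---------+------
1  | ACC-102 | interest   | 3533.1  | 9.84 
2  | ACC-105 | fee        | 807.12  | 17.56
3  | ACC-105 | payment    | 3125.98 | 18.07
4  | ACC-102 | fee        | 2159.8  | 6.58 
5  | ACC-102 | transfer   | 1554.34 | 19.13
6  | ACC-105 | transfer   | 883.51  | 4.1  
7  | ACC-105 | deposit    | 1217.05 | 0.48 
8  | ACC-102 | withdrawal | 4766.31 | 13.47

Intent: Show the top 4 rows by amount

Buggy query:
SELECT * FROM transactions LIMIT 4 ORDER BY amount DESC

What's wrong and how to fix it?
Bug: ORDER BY cannot follow LIMIT; LIMIT is the final clause

Fix: Swap the clauses: ORDER BY first, then LIMIT

Corrected query:
SELECT * FROM transactions ORDER BY amount DESC LIMIT 4

Result:
id | account | kind       | amount  | fee  
---+---------+------------+---------+------
8  | ACC-102 | withdrawal | 4766.31 | 13.47
1  | ACC-102 | interest   | 3533.1  | 9.84 
3  | ACC-105 | payment    | 3125.98 | 18.07
4  | ACC-102 | fee        | 2159.8  | 6.58 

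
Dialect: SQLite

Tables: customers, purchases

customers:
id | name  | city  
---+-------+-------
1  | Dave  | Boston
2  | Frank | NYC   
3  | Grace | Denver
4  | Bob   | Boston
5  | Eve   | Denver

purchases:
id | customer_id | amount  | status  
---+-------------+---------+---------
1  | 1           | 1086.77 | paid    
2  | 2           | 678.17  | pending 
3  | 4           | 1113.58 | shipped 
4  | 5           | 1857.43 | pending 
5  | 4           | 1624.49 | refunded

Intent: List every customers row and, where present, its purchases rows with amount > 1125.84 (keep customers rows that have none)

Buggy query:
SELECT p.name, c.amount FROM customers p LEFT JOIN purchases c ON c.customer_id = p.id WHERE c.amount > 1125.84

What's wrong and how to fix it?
Bug: A WHERE condition on the right-hand table after LEFT JOIN drops unmatched parents

Fix: Put 'c.amount > 1125.84' in the JOIN's ON clause instead of WHERE

Corrected query:
SELECT p.name, c.amount FROM customers p LEFT JOIN purchases c ON c.customer_id = p.id AND c.amount > 1125.84

Result:
name  | amount 
------+--------
Dave  | NULL   
Frank | NULL   
Grace | NULL   
Bob   | 1624.49
Eve   | 1857.43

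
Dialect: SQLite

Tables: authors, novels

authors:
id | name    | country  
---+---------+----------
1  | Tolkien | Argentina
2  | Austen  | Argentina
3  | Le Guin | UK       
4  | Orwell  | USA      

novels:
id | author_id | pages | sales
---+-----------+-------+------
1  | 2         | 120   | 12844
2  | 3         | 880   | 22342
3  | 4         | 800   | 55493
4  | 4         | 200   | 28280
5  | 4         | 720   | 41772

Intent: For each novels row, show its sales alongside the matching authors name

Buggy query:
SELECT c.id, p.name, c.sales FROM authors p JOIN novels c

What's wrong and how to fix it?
Bug: Missing join condition: each novels row is matched to all authors rows instead of just its own

Fix: Specify the join condition linking the foreign key to the parent id

Corrected query:
SELECT c.id, p.name, c.sales FROM authors p JOIN novels c ON c.author_id = p.id

Result:
id | name    | sales
---+---------+------
1  | Austen  | 12844
2  | Le Guin | 22342
3  | Orwell  | 55493
4  | Orwell  | 28280
5  | Orwell  | 41772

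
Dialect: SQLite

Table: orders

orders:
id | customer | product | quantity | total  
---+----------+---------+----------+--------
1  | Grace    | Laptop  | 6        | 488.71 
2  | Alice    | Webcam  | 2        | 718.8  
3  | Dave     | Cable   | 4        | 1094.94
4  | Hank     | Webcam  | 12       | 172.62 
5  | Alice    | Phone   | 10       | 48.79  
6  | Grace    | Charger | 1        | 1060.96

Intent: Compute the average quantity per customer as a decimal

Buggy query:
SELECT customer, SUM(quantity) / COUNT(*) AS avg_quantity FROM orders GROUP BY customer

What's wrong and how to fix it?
Bug: SUM(quantity) and COUNT(*) are both integers; the division truncates the fractional part

Fix: Cast one side to REAL so the division keeps the fractional part

Corrected query:
SELECT customer, SUM(quantity) * 1.0 / COUNT(*) AS avg_quantity FROM orders GROUP BY customer

Result:
customer | avg_quantity
---------+-------------
Alice    | 6           
Dave     | 4           
Grace    | 3.5         
Hank     | 12          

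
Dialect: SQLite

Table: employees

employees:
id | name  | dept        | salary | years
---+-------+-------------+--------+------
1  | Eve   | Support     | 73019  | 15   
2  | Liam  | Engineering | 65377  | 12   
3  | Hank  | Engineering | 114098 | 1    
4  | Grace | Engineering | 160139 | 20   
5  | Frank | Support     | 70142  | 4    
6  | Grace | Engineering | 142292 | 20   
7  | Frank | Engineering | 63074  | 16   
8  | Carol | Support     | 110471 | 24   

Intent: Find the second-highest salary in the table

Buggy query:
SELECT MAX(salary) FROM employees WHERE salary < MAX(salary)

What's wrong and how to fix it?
Bug: The inner MAX is an aggregate inside WHERE, which is not allowed

Fix: Compute the overall MAX in a subquery, then take MAX of rows below it

Corrected query:
SELECT MAX(salary) FROM employees WHERE salary < (SELECT MAX(salary) FROM employees)

Result:
MAX(salary)
-----------
142292     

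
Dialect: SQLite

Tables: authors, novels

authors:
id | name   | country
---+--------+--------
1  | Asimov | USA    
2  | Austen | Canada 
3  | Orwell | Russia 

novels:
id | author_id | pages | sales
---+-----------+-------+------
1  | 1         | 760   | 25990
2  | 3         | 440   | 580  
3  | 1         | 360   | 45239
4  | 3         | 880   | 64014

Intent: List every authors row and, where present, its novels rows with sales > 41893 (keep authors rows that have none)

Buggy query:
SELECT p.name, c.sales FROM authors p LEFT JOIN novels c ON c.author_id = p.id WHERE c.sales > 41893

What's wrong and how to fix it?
Bug: A WHERE condition on the right-hand table after LEFT JOIN drops unmatched parents

Fix: Move the right-table condition into the ON clause so unmatched parents are kept

Corrected query:
SELECT p.name, c.sales FROM authors p LEFT JOIN novels c ON c.author_id = p.id AND c.sales > 41893

Result:
name   | sales
-------+------
Asimov | 45239
Austen | NULL 
Orwell | 64014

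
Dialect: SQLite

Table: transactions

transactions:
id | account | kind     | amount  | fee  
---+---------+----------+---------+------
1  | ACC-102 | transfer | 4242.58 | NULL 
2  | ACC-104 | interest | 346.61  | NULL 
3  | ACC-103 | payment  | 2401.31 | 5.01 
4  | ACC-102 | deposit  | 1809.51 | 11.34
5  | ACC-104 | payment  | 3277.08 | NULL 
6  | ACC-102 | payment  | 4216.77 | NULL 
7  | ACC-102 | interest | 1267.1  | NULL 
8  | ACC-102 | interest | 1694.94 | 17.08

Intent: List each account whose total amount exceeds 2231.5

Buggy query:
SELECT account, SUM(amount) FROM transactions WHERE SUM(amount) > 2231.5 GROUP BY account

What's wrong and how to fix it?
Bug: Aggregate functions cannot appear in a WHERE clause

Fix: Use HAVING (which filters groups after aggregation) instead of WHERE

Corrected query:
SELECT account, SUM(amount) FROM transactions GROUP BY account HAVING SUM(amount) > 2231.5

Result:
account | SUM(amount)
--------+------------
ACC-102 | 13230.9    
ACC-103 | 2401.31    
ACC-104 | 3623.69    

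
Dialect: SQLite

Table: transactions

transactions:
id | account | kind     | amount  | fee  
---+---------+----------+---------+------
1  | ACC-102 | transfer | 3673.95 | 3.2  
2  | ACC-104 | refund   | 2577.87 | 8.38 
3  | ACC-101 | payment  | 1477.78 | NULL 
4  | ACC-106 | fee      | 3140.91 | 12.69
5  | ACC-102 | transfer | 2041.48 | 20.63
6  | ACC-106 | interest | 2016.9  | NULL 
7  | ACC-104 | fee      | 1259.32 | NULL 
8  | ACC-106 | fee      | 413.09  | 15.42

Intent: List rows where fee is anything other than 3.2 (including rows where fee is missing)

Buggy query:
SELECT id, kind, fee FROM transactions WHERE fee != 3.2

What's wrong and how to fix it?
Bug: 'fee != 3.2' is unknown when fee is NULL, so NULL rows are silently excluded

Fix: Add an explicit OR fee IS NULL to include the missing-value rows

Corrected query:
SELECT id, kind, fee FROM transactions WHERE fee != 3.2 OR fee IS NULL

Result:
id | kind     | fee  
---+----------+------
2  | refund   | 8.38 
3  | payment  | NULL 
4  | fee      | 12.69
5  | transfer | 20.63
6  | interest | NULL 
7  | fee      | NULL 
8  | fee      | 15.42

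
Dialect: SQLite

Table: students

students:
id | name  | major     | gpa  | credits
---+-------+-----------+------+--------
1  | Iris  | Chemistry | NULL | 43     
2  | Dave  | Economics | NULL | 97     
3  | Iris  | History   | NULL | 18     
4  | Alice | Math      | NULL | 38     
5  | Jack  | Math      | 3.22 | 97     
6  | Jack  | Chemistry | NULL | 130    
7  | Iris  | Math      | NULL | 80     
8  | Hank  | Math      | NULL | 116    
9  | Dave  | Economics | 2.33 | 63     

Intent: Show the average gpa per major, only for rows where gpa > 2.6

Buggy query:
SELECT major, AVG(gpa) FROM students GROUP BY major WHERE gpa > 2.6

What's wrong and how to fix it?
Bug: WHERE cannot follow GROUP BY

Fix: Move the WHERE clause before GROUP BY

Corrected query:
SELECT major, AVG(gpa) FROM students WHERE gpa > 2.6 GROUP BY major

Result:
major | AVG(gpa)
------+---------
Math  | 3.22    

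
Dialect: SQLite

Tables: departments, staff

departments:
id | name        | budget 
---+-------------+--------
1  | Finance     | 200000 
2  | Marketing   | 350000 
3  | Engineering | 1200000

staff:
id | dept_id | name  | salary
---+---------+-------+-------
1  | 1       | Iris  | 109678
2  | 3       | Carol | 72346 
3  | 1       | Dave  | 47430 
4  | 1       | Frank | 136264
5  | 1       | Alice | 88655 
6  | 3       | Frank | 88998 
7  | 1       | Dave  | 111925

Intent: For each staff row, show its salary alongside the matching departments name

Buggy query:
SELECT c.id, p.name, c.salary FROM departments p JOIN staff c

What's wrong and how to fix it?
Bug: Missing join condition: each staff row is matched to all departments rows instead of just its own

Fix: Add ON c.dept_id = p.id to the JOIN

Corrected query:
SELECT c.id, p.name, c.salary FROM departments p JOIN staff c ON c.dept_id = p.id

Result:
id | name        | salary
---+-------------+-------
1  | Finance     | 109678
2  | Engineering | 72346 
3  | Finance     | 47430 
4  | Finance     | 136264
5  | Finance     | 88655 
6  | Engineering | 88998 
7  | Finance     | 111925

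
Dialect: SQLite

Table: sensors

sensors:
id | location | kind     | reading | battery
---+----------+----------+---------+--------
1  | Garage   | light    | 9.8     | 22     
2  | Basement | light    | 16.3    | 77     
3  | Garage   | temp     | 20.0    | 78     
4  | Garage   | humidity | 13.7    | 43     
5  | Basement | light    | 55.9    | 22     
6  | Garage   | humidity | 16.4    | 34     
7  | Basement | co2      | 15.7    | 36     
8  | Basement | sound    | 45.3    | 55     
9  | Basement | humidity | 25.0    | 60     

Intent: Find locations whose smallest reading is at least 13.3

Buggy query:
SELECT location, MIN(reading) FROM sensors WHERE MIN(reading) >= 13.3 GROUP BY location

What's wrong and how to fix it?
Bug: Aggregates like MIN are computed per group after WHERE runs

Fix: Replace WHERE with HAVING after the GROUP BY

Corrected query:
SELECT location, MIN(reading) FROM sensors GROUP BY location HAVING MIN(reading) >= 13.3

Result:
location | MIN(reading)
---------+-------------
Basement | 15.7        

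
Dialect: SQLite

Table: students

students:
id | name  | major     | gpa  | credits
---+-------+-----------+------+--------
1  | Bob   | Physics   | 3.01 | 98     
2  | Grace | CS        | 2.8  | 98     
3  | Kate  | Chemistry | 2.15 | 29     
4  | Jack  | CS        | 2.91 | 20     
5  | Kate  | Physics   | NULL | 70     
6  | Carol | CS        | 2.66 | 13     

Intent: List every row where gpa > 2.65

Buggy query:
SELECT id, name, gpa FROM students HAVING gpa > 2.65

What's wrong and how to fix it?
Bug: This is a non-aggregate query (no GROUP BY, no aggregates), so in SQLite the HAVING clause is invalid here; a row-level condition belongs in WHERE

Fix: Use WHERE for row-level filtering

Corrected query:
SELECT id, name, gpa FROM students WHERE gpa > 2.65

Result:
id | name  | gpa 
---+-------+-----
1  | Bob   | 3.01
2  | Grace | 2.8 
4  | Jack  | 2.91
6  | Carol | 2.66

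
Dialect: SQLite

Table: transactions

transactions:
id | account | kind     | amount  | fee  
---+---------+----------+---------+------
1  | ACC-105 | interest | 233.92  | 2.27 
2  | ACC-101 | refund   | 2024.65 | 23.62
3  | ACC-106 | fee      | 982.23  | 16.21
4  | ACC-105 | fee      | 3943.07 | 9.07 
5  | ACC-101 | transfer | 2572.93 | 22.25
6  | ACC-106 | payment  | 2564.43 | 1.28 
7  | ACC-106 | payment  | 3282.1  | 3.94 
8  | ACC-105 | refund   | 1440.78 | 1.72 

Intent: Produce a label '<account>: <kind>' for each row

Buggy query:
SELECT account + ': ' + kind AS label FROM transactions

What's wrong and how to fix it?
Bug: '+' is numeric addition; on text columns SQLite converts them to 0 instead of concatenating

Fix: Replace + with || to concatenate text

Corrected query:
SELECT account || ': ' || kind AS label FROM transactions

Result:
label            
-----------------
ACC-105: interest
ACC-101: refund  
ACC-106: fee     
ACC-105: fee     
ACC-101: transfer
ACC-106: payment 
ACC-106: payment 
ACC-105: refund  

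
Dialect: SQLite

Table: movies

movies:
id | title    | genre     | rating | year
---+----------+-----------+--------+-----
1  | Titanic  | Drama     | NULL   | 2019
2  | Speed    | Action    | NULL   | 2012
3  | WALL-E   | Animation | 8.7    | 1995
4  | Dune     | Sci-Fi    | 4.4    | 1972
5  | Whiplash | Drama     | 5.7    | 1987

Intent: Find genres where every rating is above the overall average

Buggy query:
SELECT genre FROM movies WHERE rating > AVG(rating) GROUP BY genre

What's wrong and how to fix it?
Bug: AVG() is an aggregate; it can't sit directly in WHERE

Fix: Compute the overall average in a scalar subquery and compare each group's MIN against it in HAVING

Corrected query:
SELECT genre FROM movies GROUP BY genre HAVING MIN(rating) > (SELECT AVG(rating) FROM movies)

Result:
genre    
---------
Animation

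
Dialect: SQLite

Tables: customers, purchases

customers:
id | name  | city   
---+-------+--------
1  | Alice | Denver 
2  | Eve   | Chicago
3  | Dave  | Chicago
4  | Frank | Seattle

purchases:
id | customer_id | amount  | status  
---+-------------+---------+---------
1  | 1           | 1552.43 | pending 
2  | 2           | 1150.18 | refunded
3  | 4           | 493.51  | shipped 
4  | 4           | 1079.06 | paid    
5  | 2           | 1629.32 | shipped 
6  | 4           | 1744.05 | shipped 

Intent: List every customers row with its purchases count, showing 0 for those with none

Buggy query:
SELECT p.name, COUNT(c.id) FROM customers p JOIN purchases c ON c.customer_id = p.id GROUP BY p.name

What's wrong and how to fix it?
Bug: An inner join excludes parents with zero children

Fix: Switch to LEFT JOIN to retain unmatched parent rows

Corrected query:
SELECT p.name, COUNT(c.id) FROM customers p LEFT JOIN purchases c ON c.customer_id = p.id GROUP BY p.name

Result:
name  | COUNT(c.id)
------+------------
Alice | 1          
Dave  | 0          
Eve   | 2          
Frank | 3          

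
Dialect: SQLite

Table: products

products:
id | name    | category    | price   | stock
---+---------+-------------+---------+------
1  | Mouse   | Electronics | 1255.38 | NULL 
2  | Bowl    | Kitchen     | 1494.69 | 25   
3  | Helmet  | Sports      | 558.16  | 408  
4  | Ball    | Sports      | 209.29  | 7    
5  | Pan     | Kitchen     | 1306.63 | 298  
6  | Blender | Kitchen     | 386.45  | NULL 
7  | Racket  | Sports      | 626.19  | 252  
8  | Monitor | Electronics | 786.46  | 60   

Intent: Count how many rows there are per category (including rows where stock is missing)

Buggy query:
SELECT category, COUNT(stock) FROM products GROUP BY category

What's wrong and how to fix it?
Bug: COUNT(stock) skips NULLs, so groups with missing stock are undercounted

Fix: Replace COUNT(stock) with COUNT(*)

Corrected query:
SELECT category, COUNT(*) FROM products GROUP BY category

Result:
category    | COUNT(*)
------------+---------
Electronics | 2       
Kitchen     | 3       
Sports      | 3       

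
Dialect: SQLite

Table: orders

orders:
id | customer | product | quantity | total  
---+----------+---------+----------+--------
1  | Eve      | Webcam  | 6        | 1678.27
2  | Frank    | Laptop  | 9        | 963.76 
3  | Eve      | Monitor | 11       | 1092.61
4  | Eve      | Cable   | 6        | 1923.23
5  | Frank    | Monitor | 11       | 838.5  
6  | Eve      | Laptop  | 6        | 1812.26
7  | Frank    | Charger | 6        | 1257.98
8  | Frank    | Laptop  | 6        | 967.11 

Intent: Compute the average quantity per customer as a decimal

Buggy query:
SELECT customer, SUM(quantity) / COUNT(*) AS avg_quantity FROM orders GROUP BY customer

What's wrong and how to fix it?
Bug: SUM(quantity) and COUNT(*) are both integers; the division truncates the fractional part

Fix: Multiply by 1.0 (or CAST to REAL) to force floating-point division

Corrected query:
SELECT customer, SUM(quantity) * 1.0 / COUNT(*) AS avg_quantity FROM orders GROUP BY customer

Result:
customer | avg_quantity
---------+-------------
Eve      | 7.25        
Frank    | 8           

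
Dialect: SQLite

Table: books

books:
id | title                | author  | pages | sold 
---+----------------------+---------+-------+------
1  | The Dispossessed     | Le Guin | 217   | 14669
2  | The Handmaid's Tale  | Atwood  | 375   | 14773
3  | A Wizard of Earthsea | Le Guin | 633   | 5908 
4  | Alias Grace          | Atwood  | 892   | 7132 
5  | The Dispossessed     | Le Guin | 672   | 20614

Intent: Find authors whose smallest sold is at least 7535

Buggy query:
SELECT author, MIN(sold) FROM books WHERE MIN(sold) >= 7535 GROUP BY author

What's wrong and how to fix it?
Bug: MIN() in WHERE is a misuse of aggregate

Fix: Use HAVING for the per-group MIN condition

Corrected query:
SELECT author, MIN(sold) FROM books GROUP BY author HAVING MIN(sold) >= 7535

Result:
(no rows)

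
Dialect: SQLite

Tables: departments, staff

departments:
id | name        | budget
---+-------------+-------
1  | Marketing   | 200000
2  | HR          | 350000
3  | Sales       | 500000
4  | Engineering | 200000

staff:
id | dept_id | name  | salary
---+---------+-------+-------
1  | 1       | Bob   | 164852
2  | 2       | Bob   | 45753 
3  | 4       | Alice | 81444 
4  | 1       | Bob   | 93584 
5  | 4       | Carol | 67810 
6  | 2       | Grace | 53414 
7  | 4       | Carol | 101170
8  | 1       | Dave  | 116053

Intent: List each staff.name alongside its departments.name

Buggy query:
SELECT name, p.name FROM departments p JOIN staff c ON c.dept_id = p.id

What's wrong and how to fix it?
Bug: Both tables have a 'name' column; the unqualified reference is ambiguous

Fix: Prefix ambiguous columns with the table alias

Corrected query:
SELECT c.name, p.name FROM departments p JOIN staff c ON c.dept_id = p.id

Result:
name  | name       
------+------------
Bob   | Marketing  
Bob   | HR         
Alice | Engineering
Bob   | Marketing  
Carol | Engineering
Grace | HR         
Carol | Engineering
Dave  | Marketing  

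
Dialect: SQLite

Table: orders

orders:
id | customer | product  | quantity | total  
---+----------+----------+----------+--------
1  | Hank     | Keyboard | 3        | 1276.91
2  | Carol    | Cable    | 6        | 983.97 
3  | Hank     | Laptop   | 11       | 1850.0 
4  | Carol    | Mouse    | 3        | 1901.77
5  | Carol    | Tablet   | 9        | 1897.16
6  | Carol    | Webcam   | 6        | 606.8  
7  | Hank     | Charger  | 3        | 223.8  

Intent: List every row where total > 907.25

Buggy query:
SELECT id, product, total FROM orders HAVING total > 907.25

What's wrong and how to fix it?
Bug: This is a non-aggregate query (no GROUP BY, no aggregates), so in SQLite the HAVING clause is invalid here; a row-level condition belongs in WHERE

Fix: Replace HAVING with WHERE since the condition applies to individual rows

Corrected query:
SELECT id, product, total FROM orders WHERE total > 907.25

Result:
id | product  | total  
---+----------+--------
1  | Keyboard | 1276.91
2  | Cable    | 983.97 
3  | Laptop   | 1850   
4  | Mouse    | 1901.77
5  | Tablet   | 1897.16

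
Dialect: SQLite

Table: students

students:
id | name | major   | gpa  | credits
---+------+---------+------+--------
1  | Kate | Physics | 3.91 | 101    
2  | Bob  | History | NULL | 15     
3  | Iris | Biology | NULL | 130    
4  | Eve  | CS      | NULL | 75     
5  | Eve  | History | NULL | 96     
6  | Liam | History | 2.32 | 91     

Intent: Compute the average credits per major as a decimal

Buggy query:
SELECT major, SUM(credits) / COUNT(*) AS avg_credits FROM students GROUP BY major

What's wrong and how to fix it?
Bug: Both operands are integers, so '/' performs integer division and truncates

Fix: Cast one side to REAL so the division keeps the fractional part

Corrected query:
SELECT major, SUM(credits) * 1.0 / COUNT(*) AS avg_credits FROM students GROUP BY major

Result:
major   | avg_credits
--------+------------
Biology | 130        
CS      | 75         
History | 67.333333  
Physics | 101        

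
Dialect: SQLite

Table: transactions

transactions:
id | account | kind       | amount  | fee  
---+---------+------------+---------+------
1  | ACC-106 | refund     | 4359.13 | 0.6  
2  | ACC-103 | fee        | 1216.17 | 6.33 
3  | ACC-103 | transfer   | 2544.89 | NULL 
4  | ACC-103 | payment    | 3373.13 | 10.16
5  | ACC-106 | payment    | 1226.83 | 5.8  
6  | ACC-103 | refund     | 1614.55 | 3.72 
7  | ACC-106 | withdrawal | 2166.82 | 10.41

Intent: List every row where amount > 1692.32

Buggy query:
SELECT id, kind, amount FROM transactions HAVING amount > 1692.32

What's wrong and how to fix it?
Bug: HAVING filters the output of aggregation, but this query has no GROUP BY and no aggregate functions, so SQLite rejects it (HAVING clause on a non-aggregate query); the condition here is per row

Fix: Replace HAVING with WHERE since the condition applies to individual rows

Corrected query:
SELECT id, kind, amount FROM transactions WHERE amount > 1692.32

Result:
id | kind       | amount 
---+------------+--------
1  | refund     | 4359.13
3  | transfer   | 2544.89
4  | payment    | 3373.13
7  | withdrawal | 2166.82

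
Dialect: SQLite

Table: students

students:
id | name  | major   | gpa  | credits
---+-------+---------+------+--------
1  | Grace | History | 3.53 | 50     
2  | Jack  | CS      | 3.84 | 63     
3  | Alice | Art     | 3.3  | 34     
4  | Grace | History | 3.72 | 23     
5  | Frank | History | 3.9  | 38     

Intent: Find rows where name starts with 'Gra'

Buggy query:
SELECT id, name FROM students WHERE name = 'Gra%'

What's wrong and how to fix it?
Bug: Wildcards only work with LIKE; '=' treats '%' as a literal character

Fix: Use LIKE for wildcard pattern matching

Corrected query:
SELECT id, name FROM students WHERE name LIKE 'Gra%'

Result:
id | name 
---+------
1  | Grace
4  | Grace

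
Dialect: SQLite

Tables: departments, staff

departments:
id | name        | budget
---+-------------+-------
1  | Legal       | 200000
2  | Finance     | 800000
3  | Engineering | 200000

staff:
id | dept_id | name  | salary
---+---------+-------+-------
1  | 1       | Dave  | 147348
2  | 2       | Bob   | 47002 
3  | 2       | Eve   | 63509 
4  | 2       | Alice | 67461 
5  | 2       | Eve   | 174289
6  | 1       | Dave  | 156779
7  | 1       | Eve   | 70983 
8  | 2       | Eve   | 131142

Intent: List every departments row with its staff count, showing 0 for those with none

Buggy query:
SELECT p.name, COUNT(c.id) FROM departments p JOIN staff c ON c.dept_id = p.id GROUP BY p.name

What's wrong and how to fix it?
Bug: An inner join excludes parents with zero children

Fix: Switch to LEFT JOIN to retain unmatched parent rows

Corrected query:
SELECT p.name, COUNT(c.id) FROM departments p LEFT JOIN staff c ON c.dept_id = p.id GROUP BY p.name

Result:
name        | COUNT(c.id)
------------+------------
Engineering | 0          
Finance     | 5          
Legal       | 3          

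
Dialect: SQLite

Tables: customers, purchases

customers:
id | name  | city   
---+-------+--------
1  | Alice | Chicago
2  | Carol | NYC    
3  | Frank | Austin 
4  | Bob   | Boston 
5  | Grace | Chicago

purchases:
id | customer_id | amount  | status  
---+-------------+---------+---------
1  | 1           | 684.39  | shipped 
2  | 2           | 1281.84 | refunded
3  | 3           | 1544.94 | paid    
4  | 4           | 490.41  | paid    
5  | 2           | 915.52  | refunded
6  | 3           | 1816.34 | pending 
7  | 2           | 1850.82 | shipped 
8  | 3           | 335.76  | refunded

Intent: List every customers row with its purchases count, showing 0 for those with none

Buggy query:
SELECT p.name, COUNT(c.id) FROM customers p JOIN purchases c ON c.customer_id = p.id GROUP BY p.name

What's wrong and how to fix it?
Bug: An inner join excludes parents with zero children

Fix: Switch to LEFT JOIN to retain unmatched parent rows

Corrected query:
SELECT p.name, COUNT(c.id) FROM customers p LEFT JOIN purchases c ON c.customer_id = p.id GROUP BY p.name

Result:
name  | COUNT(c.id)
------+------------
Alice | 1          
Bob   | 1          
Carol | 3          
Frank | 3          
Grace | 0          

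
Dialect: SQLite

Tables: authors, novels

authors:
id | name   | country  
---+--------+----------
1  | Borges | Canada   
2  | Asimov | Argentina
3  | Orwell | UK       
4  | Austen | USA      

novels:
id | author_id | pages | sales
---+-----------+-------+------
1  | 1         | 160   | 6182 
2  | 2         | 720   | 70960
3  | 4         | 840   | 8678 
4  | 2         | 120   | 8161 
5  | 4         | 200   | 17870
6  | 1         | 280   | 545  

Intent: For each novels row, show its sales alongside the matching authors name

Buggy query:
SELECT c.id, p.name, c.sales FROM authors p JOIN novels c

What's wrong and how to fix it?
Bug: JOIN with no ON clause produces a cartesian product; every novels row pairs with every authors row

Fix: Add ON c.author_id = p.id to the JOIN

Corrected query:
SELECT c.id, p.name, c.sales FROM authors p JOIN novels c ON c.author_id = p.id

Result:
id | name   | sales
---+--------+------
1  | Borges | 6182 
2  | Asimov | 70960
3  | Austen | 8678 
4  | Asimov | 8161 
5  | Austen | 17870
6  | Borges | 545  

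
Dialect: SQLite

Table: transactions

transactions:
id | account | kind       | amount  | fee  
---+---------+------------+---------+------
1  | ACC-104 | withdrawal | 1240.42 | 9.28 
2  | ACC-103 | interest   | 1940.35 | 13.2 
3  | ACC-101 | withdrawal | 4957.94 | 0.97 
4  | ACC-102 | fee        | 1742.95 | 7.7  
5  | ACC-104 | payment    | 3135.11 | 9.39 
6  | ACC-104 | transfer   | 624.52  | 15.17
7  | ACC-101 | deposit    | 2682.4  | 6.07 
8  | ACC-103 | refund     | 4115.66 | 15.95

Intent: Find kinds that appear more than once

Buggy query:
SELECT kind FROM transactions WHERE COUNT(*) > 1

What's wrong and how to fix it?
Bug: COUNT(*) is an aggregate and cannot be used in WHERE

Fix: Group first, then use HAVING for the count condition

Corrected query:
SELECT kind FROM transactions GROUP BY kind HAVING COUNT(*) > 1

Result:
kind      
----------
withdrawal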